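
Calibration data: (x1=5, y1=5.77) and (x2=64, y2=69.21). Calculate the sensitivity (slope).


slope = (y2 - y1) / (x2 - x1)
= (69.21 - 5.77) / (64 - 5)
= 63.4400 / 59
= 1.0753

1.0753


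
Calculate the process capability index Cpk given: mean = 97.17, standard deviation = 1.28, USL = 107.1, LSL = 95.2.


Cpu = (USL - mean) / (3*sigma) = (107.1 - 97.17) / (3*1.28) = 2.5859
Cpl = (mean - LSL) / (3*sigma) = (97.17 - 95.2) / (3*1.28) = 0.5130
Cpk = min(Cpu, Cpl) = 0.5130

0.5130


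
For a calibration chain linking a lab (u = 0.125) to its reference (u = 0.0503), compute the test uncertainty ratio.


TUR = u_lab / u_ref
= 0.125 / 0.0503
= 2.4851

2.4851


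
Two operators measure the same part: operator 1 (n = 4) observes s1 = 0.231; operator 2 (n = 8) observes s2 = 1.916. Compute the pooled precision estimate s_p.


s_p = sqrt(((n1-1)*s1^2 + (n2-1)*s2^2) / (n1+n2-2))
numerator = (4-1)*0.231^2 + (8-1)*1.916^2 = 0.160083 + 25.697392 = 25.857475
denominator = 4 + 8 - 2 = 10
s_p^2 = 25.857475 / 10 = 2.5857475
s_p = sqrt(2.5857475) = 1.6080

1.6080


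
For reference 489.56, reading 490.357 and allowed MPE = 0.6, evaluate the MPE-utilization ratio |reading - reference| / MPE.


e = indication - reference = 490.357 - 489.56 = 0.7970
|e| = 0.7970
ratio = |e| / MPE = 0.7970 / 0.6
ratio = 1.3283

1.3283


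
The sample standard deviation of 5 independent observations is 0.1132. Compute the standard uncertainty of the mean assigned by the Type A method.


u_A = s / sqrt(n)
u_A = 0.1132 / sqrt(5)
u_A = 0.1132 / 2.236068
u_A = 0.0506

0.0506


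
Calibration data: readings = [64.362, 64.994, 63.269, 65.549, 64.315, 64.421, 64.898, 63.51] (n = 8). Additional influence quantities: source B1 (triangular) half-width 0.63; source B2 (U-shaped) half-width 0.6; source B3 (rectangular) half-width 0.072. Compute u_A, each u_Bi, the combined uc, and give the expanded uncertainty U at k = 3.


mean = (64.362 + 64.994 + 63.269 + 65.549 + 64.315 + 64.421 + 64.898 + 63.51) / 8 = 64.41475
s = sqrt(sum((x - mean)^2)/(n-1)) = 0.75589791
u_A = s / sqrt(n) = 0.75589791 / sqrt(8) = 0.26725027
u_B1 = 0.63 / sqrt(6) = 0.25719642
u_B2 = 0.6 / sqrt(2) = 0.42426407
u_B3 = 0.072 / sqrt(3) = 0.041569219
uc = sqrt(0.26725027^2 + 0.25719642^2 + 0.42426407^2 + 0.041569219^2) = 0.56506699
U = k * uc = 3 * 0.56506699
U = 1.6952

1.6952


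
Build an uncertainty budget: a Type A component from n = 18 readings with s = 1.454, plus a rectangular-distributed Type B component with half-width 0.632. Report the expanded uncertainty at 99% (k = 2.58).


u_A = s / sqrt(n) = 1.454 / sqrt(18) = 0.34271109
u_B = half_width / sqrt(3) = 0.632 / sqrt(3) = 0.36488537
uc = sqrt(u_A^2 + u_B^2) = sqrt(0.34271109^2 + 0.36488537^2) = 0.50059187
U = k * uc = 2.58 * 0.50059187
U = 1.2915

1.2915


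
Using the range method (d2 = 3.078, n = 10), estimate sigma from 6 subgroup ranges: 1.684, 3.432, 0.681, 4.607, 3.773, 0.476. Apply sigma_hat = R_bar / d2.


R_bar = (1.684 + 3.432 + 0.681 + 4.607 + 3.773 + 0.476) / 6
R_bar = 14.653 / 6 = 2.4421667
sigma_hat = R_bar / d2 = 2.4421667 / 3.078 = 0.7934

0.7934


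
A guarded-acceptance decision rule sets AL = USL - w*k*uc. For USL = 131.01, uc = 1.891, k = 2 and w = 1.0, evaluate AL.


U = k * uc = 2 * 1.891 = 3.782
guard band g = w * U = 1.0 * 3.782 = 3.782
AL = USL - g = 131.01 - 3.782
AL = 127.2280

127.2280


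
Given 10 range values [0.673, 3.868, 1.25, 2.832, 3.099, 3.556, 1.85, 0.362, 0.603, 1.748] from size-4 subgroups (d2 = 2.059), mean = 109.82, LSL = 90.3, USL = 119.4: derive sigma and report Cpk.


R_bar = (0.673 + 3.868 + 1.25 + 2.832 + 3.099 + 3.556 + 1.85 + 0.362 + 0.603 + 1.748) / 10 = 1.9841
sigma = R_bar / d2 = 1.9841 / 2.059 = 0.96362312
Cp = (USL - LSL)/(6*sigma) = (119.4 - 90.3)/(6*0.96362312) = 5.0331
Cpu = (119.4 - 109.82)/(3*0.96362312) = 3.3139
Cpl = (109.82 - 90.3)/(3*0.96362312) = 6.7523
Cpk = min(Cpu, Cpl) = 3.3139

3.3139


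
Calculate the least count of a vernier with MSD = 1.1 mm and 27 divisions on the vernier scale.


LC = MSD / n_div
= 1.1 / 27
= 0.0407

0.0407


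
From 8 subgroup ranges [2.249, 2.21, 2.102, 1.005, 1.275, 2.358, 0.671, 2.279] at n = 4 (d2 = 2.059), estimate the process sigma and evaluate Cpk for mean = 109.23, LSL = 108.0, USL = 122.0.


R_bar = (2.249 + 2.21 + 2.102 + 1.005 + 1.275 + 2.358 + 0.671 + 2.279) / 8 = 1.768625
sigma = R_bar / d2 = 1.768625 / 2.059 = 0.8589728
Cp = (USL - LSL)/(6*sigma) = (122.0 - 108.0)/(6*0.8589728) = 2.7164
Cpu = (122.0 - 109.23)/(3*0.8589728) = 4.9555
Cpl = (109.23 - 108.0)/(3*0.8589728) = 0.4773
Cpk = min(Cpu, Cpl) = 0.4773

0.4773


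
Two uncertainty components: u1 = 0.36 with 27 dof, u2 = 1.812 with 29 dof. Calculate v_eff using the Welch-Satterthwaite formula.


uc = sqrt(u1^2 + u2^2) = sqrt(0.36^2 + 1.812^2) = 1.8474155
v_eff = uc^4 / (u1^4/v1 + u2^4/v2)
= 1.8474155^4 / (0.36^4/27 + 1.812^4/29)
= 11.648187 / 0.37235821
v_eff = 31.2822

31.2822


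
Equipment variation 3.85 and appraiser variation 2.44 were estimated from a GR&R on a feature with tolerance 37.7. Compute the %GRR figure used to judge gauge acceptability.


GRR = sqrt(EV^2 + AV^2) = sqrt(3.85^2 + 2.44^2) = 4.5580807
%GRR = GRR / tol * 100 = 4.5580807 / 37.7 * 100
%GRR = 12.0904

12.0904


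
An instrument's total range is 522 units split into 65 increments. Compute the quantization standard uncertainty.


resolution = range / divisions
resolution = 522 / 65 = 8.0307692
u_res = resolution / (2*sqrt(3))
u_res = 8.0307692 / 3.4641016
u_res = 2.3183

2.3183


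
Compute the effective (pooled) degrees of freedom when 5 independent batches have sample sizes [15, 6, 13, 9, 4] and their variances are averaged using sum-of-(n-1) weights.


nu = sum_i (n_i - 1)
nu = ((15 - 1) + (6 - 1) + (13 - 1) + (9 - 1) + (4 - 1))
nu = 14 + 5 + 12 + 8 + 3
nu = 42

42


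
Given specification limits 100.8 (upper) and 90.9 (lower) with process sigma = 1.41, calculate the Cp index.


Cp = (USL - LSL) / (6 * sigma)
= (100.8 - 90.9) / (6 * 1.41)
= 9.9000 / 8.4600
= 1.1702

1.1702


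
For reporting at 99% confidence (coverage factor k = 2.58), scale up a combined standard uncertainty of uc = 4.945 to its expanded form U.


U = k * uc
U = 2.58 * 4.945
U = 12.7581

12.7581


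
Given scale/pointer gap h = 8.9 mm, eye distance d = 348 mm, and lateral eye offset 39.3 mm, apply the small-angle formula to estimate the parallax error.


error = h * offset / d
= 8.9 * 39.3 / 348
= 1.0051

1.0051


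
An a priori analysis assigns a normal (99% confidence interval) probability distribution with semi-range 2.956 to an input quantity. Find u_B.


u_B = half_width / 2.576
u_B = 2.956 / 2.576
u_B = 1.1475

1.1475


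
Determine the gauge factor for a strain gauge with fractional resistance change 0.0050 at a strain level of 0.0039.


GF = (dR/R) / epsilon
= 0.0050 / 0.0039
= 1.2821

1.2821


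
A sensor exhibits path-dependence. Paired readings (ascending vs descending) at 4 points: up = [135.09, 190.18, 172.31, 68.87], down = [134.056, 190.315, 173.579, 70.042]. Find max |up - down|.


|135.09 - 134.056| = 1.0340
|190.18 - 190.315| = 0.1350
|172.31 - 173.579| = 1.2690
|68.87 - 70.042| = 1.1720
hysteresis = max(diffs) = 1.2690

1.2690


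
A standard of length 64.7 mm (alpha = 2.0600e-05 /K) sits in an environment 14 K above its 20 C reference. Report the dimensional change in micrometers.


dL = L * alpha * dT
= 64.7 * 2.0600e-05 * 14
= 0.0186595 mm
dL_um = 0.0186595 * 1000 = 18.6595 um

18.6595


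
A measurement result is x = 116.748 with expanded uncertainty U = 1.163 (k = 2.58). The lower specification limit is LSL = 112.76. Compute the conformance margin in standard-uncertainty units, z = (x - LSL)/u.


u = U / k = 1.163 / 2.58 = 0.45077519
margin = |LSL - x| = |112.76 - 116.748| = 3.988
z = margin / u = 3.988 / 0.45077519
z = 8.8470

8.8470


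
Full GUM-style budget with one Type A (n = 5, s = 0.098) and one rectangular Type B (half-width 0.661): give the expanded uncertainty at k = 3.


u_A = s / sqrt(n) = 0.098 / sqrt(5) = 0.043826932
u_B = half_width / sqrt(3) = 0.661 / sqrt(3) = 0.38162853
uc = sqrt(u_A^2 + u_B^2) = sqrt(0.043826932^2 + 0.38162853^2) = 0.38413687
U = k * uc = 3 * 0.38413687
U = 1.1524

1.1524


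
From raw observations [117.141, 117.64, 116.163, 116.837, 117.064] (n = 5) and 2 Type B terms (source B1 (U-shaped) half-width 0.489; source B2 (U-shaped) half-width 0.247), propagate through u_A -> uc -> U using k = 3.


mean = (117.141 + 117.64 + 116.163 + 116.837 + 117.064) / 5 = 116.969
s = sqrt(sum((x - mean)^2)/(n-1)) = 0.53756627
u_A = s / sqrt(n) = 0.53756627 / sqrt(5) = 0.24040694
u_B1 = 0.489 / sqrt(2) = 0.34577522
u_B2 = 0.247 / sqrt(2) = 0.17465537
uc = sqrt(0.24040694^2 + 0.34577522^2 + 0.17465537^2) = 0.45591721
U = k * uc = 3 * 0.45591721
U = 1.3678

1.3678


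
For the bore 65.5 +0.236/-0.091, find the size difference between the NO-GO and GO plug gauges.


GO = nominal - lower_tol (smallest hole = maximum material condition)
GO = 65.5 - 0.091 = 65.409
NO-GO = nominal + upper_tol (largest hole = least material condition)
NO-GO = 65.5 + 0.236 = 65.736
spread = NO-GO - GO = 65.736 - 65.409 = 0.3270

0.3270


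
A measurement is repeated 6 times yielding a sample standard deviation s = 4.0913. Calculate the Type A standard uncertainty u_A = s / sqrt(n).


u_A = s / sqrt(n)
u_A = 4.0913 / sqrt(6)
u_A = 4.0913 / 2.4494897
u_A = 1.6703

1.6703


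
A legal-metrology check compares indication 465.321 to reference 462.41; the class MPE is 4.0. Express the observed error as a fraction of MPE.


e = indication - reference = 465.321 - 462.41 = 2.9110
|e| = 2.9110
ratio = |e| / MPE = 2.9110 / 4.0
ratio = 0.7278

0.7278


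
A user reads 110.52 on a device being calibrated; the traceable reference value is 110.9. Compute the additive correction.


Correction = standard - reading
= 110.9 - 110.52
= 0.3800

0.3800


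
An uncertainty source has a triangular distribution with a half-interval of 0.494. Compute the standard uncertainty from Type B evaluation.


u_B = half_width / sqrt(6)
u_B = 0.494 / 2.4494897
u_B = 0.2017

0.2017


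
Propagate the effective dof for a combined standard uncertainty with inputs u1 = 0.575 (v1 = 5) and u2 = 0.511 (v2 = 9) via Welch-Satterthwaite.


uc = sqrt(u1^2 + u2^2) = sqrt(0.575^2 + 0.511^2) = 0.76925028
v_eff = uc^4 / (u1^4/v1 + u2^4/v2)
= 0.76925028^4 / (0.575^4/5 + 0.511^4/9)
= 0.35016332 / 0.029438598
v_eff = 11.8947

11.8947


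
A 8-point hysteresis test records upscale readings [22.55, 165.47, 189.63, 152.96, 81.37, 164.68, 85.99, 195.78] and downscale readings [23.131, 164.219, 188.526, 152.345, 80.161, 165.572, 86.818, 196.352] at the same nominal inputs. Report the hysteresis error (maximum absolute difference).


|22.55 - 23.131| = 0.5810
|165.47 - 164.219| = 1.2510
|189.63 - 188.526| = 1.1040
|152.96 - 152.345| = 0.6150
|81.37 - 80.161| = 1.2090
|164.68 - 165.572| = 0.8920
|85.99 - 86.818| = 0.8280
|195.78 - 196.352| = 0.5720
hysteresis = max(diffs) = 1.2510

1.2510


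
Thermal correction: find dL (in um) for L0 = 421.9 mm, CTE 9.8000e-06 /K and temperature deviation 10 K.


dL = L * alpha * dT
= 421.9 * 9.8000e-06 * 10
= 0.0413462 mm
dL_um = 0.0413462 * 1000 = 41.3462 um

41.3462


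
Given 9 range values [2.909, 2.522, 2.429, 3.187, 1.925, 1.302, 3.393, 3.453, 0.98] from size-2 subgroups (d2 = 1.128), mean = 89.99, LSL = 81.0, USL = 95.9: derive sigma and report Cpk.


R_bar = (2.909 + 2.522 + 2.429 + 3.187 + 1.925 + 1.302 + 3.393 + 3.453 + 0.98) / 9 = 2.4555556
sigma = R_bar / d2 = 2.4555556 / 1.128 = 2.176911
Cp = (USL - LSL)/(6*sigma) = (95.9 - 81.0)/(6*2.176911) = 1.1408
Cpu = (95.9 - 89.99)/(3*2.176911) = 0.9050
Cpl = (89.99 - 81.0)/(3*2.176911) = 1.3766
Cpk = min(Cpu, Cpl) = 0.9050

0.9050


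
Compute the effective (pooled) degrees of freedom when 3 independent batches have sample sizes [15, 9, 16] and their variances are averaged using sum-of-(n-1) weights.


nu = sum_i (n_i - 1)
nu = ((15 - 1) + (9 - 1) + (16 - 1))
nu = 14 + 8 + 15
nu = 37

37


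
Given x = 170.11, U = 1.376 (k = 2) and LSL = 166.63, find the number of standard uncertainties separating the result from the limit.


u = U / k = 1.376 / 2 = 0.688
margin = |LSL - x| = |166.63 - 170.11| = 3.48
z = margin / u = 3.48 / 0.688
z = 5.0581

5.0581


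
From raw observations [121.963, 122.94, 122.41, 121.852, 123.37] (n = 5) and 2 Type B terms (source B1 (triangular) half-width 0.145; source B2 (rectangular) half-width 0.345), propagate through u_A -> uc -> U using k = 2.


mean = (121.963 + 122.94 + 122.41 + 121.852 + 123.37) / 5 = 122.507
s = sqrt(sum((x - mean)^2)/(n-1)) = 0.64548974
u_A = s / sqrt(n) = 0.64548974 / sqrt(5) = 0.28867179
u_B1 = 0.145 / sqrt(6) = 0.059196002
u_B2 = 0.345 / sqrt(3) = 0.19918584
uc = sqrt(0.28867179^2 + 0.059196002^2 + 0.19918584^2) = 0.35568324
U = k * uc = 2 * 0.35568324
U = 0.7114

0.7114


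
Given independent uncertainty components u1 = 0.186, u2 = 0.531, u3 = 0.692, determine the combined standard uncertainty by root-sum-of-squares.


uc = sqrt(0.186^2 + 0.531^2 + 0.692^2)
uc = sqrt(0.795421)
uc = 0.8919

0.8919


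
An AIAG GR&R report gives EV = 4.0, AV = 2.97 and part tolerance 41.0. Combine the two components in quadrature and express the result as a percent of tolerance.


GRR = sqrt(EV^2 + AV^2) = sqrt(4.0^2 + 2.97^2) = 4.9820578
%GRR = GRR / tol * 100 = 4.9820578 / 41.0 * 100
%GRR = 12.1514

12.1514


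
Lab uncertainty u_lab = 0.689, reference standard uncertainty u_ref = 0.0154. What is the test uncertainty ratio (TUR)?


TUR = u_lab / u_ref
= 0.689 / 0.0154
= 44.7403

44.7403


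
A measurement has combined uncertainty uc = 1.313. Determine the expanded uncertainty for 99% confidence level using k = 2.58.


U = k * uc
U = 2.58 * 1.313
U = 3.3875

3.3875


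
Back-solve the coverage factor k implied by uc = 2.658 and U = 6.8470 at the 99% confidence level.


k = U / uc
k = 6.8470 / 2.658
k = 2.576

2.576


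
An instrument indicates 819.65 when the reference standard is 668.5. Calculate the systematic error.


Systematic error = measured - true
= 819.65 - 668.5
= 151.1500

151.1500


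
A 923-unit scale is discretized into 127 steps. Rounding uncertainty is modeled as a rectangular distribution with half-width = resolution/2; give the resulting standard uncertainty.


resolution = range / divisions
resolution = 923 / 127 = 7.2677165
u_res = resolution / (2*sqrt(3))
u_res = 7.2677165 / 3.4641016
u_res = 2.0980

2.0980


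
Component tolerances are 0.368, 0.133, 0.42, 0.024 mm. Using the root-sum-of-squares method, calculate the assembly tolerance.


RSS = sqrt(0.368^2 + 0.133^2 + 0.42^2 + 0.024^2)
= sqrt(0.330089)
= 0.5745

0.5745


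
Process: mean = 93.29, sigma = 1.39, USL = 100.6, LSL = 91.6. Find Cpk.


Cpu = (USL - mean) / (3*sigma) = (100.6 - 93.29) / (3*1.39) = 1.7530
Cpl = (mean - LSL) / (3*sigma) = (93.29 - 91.6) / (3*1.39) = 0.4053
Cpk = min(Cpu, Cpl) = 0.4053

0.4053


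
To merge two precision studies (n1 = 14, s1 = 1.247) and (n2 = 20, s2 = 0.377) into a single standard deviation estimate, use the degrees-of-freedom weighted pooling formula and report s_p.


s_p = sqrt(((n1-1)*s1^2 + (n2-1)*s2^2) / (n1+n2-2))
numerator = (14-1)*1.247^2 + (20-1)*0.377^2 = 20.215117 + 2.700451 = 22.915568
denominator = 14 + 20 - 2 = 32
s_p^2 = 22.915568 / 32 = 0.7161115
s_p = sqrt(0.7161115) = 0.8462

0.8462


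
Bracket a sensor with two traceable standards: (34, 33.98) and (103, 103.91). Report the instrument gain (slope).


slope = (y2 - y1) / (x2 - x1)
= (103.91 - 33.98) / (103 - 34)
= 69.9300 / 69
= 1.0135

1.0135


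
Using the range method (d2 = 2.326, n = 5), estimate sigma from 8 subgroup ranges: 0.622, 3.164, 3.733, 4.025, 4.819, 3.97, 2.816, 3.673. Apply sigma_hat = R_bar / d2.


R_bar = (0.622 + 3.164 + 3.733 + 4.025 + 4.819 + 3.97 + 2.816 + 3.673) / 8
R_bar = 26.822 / 8 = 3.35275
sigma_hat = R_bar / d2 = 3.35275 / 2.326 = 1.4414

1.4414


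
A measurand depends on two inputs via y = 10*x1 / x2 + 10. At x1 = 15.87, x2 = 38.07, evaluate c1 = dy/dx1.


y = 10*x1 / x2 + 10
dy/dx1 = 10/x2
Evaluate at x2 = 38.07: c1 = 10 / 38.07
c1 = 0.2627

0.2627


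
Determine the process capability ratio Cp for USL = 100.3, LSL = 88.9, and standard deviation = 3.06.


Cp = (USL - LSL) / (6 * sigma)
= (100.3 - 88.9) / (6 * 3.06)
= 11.4000 / 18.3600
= 0.6209

0.6209


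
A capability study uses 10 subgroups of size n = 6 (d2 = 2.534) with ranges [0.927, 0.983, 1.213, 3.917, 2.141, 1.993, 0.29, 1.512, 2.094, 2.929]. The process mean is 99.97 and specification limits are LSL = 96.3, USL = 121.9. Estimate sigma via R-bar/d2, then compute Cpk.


R_bar = (0.927 + 0.983 + 1.213 + 3.917 + 2.141 + 1.993 + 0.29 + 1.512 + 2.094 + 2.929) / 10 = 1.7999
sigma = R_bar / d2 = 1.7999 / 2.534 = 0.71029992
Cp = (USL - LSL)/(6*sigma) = (121.9 - 96.3)/(6*0.71029992) = 6.0069
Cpu = (121.9 - 99.97)/(3*0.71029992) = 10.2914
Cpl = (99.97 - 96.3)/(3*0.71029992) = 1.7223
Cpk = min(Cpu, Cpl) = 1.7223

1.7223


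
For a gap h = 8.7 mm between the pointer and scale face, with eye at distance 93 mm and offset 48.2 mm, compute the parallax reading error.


error = h * offset / d
= 8.7 * 48.2 / 93
= 4.5090

4.5090


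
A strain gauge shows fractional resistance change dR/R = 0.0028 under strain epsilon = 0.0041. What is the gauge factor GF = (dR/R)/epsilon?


GF = (dR/R) / epsilon
= 0.0028 / 0.0041
= 0.6829

0.6829


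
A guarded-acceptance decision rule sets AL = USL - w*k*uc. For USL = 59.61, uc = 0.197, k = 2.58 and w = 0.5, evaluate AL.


U = k * uc = 2.58 * 0.197 = 0.50826
guard band g = w * U = 0.5 * 0.50826 = 0.25413
AL = USL - g = 59.61 - 0.25413
AL = 59.3559

59.3559


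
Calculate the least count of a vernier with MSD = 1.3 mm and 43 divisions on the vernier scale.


LC = MSD / n_div
= 1.3 / 43
= 0.0302

0.0302


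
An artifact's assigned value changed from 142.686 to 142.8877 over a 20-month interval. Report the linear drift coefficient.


rate = (v2 - v1) / months
= (142.8877 - 142.686) / 20
= 0.2017 / 20
= 0.0101

0.0101


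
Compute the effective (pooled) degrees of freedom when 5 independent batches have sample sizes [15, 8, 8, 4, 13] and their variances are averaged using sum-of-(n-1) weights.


nu = sum_i (n_i - 1)
nu = ((15 - 1) + (8 - 1) + (8 - 1) + (4 - 1) + (13 - 1))
nu = 14 + 7 + 7 + 3 + 12
nu = 43

43


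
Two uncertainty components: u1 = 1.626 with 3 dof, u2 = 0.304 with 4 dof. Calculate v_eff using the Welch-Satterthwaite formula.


uc = sqrt(u1^2 + u2^2) = sqrt(1.626^2 + 0.304^2) = 1.6541741
v_eff = uc^4 / (u1^4/v1 + u2^4/v2)
= 1.6541741^4 / (1.626^4/3 + 0.304^4/4)
= 7.4872937 / 2.3321619
v_eff = 3.2105

3.2105


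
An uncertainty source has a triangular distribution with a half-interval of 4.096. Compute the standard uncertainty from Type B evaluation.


u_B = half_width / sqrt(6)
u_B = 4.096 / 2.4494897
u_B = 1.6722

1.6722


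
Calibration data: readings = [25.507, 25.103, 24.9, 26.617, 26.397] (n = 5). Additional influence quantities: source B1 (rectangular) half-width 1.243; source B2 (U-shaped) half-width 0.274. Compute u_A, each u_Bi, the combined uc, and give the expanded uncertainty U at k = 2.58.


mean = (25.507 + 25.103 + 24.9 + 26.617 + 26.397) / 5 = 25.7048
s = sqrt(sum((x - mean)^2)/(n-1)) = 0.76815376
u_A = s / sqrt(n) = 0.76815376 / sqrt(5) = 0.3435288
u_B1 = 1.243 / sqrt(3) = 0.71764638
u_B2 = 0.274 / sqrt(2) = 0.19374726
uc = sqrt(0.3435288^2 + 0.71764638^2 + 0.19374726^2) = 0.81888117
U = k * uc = 2.58 * 0.81888117
U = 2.1127

2.1127


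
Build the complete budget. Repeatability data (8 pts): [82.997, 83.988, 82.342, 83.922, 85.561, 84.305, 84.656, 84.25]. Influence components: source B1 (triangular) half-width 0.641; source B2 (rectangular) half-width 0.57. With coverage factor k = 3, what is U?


mean = (82.997 + 83.988 + 82.342 + 83.922 + 85.561 + 84.305 + 84.656 + 84.25) / 8 = 84.002625
s = sqrt(sum((x - mean)^2)/(n-1)) = 0.98443079
u_A = s / sqrt(n) = 0.98443079 / sqrt(8) = 0.34804884
u_B1 = 0.641 / sqrt(6) = 0.26168715
u_B2 = 0.57 / sqrt(3) = 0.32908965
uc = sqrt(0.34804884^2 + 0.26168715^2 + 0.32908965^2) = 0.5458188
U = k * uc = 3 * 0.5458188
U = 1.6375

1.6375


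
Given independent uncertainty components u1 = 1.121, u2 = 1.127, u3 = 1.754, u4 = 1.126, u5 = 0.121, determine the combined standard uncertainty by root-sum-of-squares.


uc = sqrt(1.121^2 + 1.127^2 + 1.754^2 + 1.126^2 + 0.121^2)
uc = sqrt(6.885803)
uc = 2.6241

2.6241


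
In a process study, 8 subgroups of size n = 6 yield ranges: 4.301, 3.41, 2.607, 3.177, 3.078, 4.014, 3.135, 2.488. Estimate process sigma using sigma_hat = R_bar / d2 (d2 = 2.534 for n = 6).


R_bar = (4.301 + 3.41 + 2.607 + 3.177 + 3.078 + 4.014 + 3.135 + 2.488) / 8
R_bar = 26.21 / 8 = 3.27625
sigma_hat = R_bar / d2 = 3.27625 / 2.534 = 1.2929

1.2929


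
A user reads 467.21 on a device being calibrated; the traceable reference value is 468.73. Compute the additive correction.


Correction = standard - reading
= 468.73 - 467.21
= 1.5200

1.5200


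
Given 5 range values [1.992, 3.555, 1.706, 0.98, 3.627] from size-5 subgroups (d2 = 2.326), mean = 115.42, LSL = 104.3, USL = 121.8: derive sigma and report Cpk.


R_bar = (1.992 + 3.555 + 1.706 + 0.98 + 3.627) / 5 = 2.372
sigma = R_bar / d2 = 2.372 / 2.326 = 1.0197764
Cp = (USL - LSL)/(6*sigma) = (121.8 - 104.3)/(6*1.0197764) = 2.8601
Cpu = (121.8 - 115.42)/(3*1.0197764) = 2.0854
Cpl = (115.42 - 104.3)/(3*1.0197764) = 3.6348
Cpk = min(Cpu, Cpl) = 2.0854

2.0854


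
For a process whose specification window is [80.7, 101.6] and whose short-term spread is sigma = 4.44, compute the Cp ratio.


Cp = (USL - LSL) / (6 * sigma)
= (101.6 - 80.7) / (6 * 4.44)
= 20.9000 / 26.6400
= 0.7845

0.7845


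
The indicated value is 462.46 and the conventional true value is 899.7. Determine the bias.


Systematic error = measured - true
= 462.46 - 899.7
= -437.2400

-437.2400


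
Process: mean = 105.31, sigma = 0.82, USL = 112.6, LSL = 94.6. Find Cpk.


Cpu = (USL - mean) / (3*sigma) = (112.6 - 105.31) / (3*0.82) = 2.9634
Cpl = (mean - LSL) / (3*sigma) = (105.31 - 94.6) / (3*0.82) = 4.3537
Cpk = min(Cpu, Cpl) = 2.9634

2.9634


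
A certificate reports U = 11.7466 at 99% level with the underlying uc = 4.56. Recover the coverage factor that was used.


k = U / uc
k = 11.7466 / 4.56
k = 2.576

2.576


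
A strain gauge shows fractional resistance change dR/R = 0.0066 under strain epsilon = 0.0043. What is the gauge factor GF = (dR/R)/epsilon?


GF = (dR/R) / epsilon
= 0.0066 / 0.0043
= 1.5349

1.5349


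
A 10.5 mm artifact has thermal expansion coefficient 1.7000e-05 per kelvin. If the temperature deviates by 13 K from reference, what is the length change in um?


dL = L * alpha * dT
= 10.5 * 1.7000e-05 * 13
= 0.0023205 mm
dL_um = 0.0023205 * 1000 = 2.3205 um

2.3205


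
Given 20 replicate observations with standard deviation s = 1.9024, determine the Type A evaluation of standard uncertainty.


u_A = s / sqrt(n)
u_A = 1.9024 / sqrt(20)
u_A = 1.9024 / 4.472136
u_A = 0.4254

0.4254


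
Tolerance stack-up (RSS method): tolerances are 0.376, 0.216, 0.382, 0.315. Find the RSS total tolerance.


RSS = sqrt(0.376^2 + 0.216^2 + 0.382^2 + 0.315^2)
= sqrt(0.433181)
= 0.6582

0.6582


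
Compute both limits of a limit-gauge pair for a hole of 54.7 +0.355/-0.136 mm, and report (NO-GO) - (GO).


GO = nominal - lower_tol (smallest hole = maximum material condition)
GO = 54.7 - 0.136 = 54.564
NO-GO = nominal + upper_tol (largest hole = least material condition)
NO-GO = 54.7 + 0.355 = 55.055
spread = NO-GO - GO = 55.055 - 54.564 = 0.4910

0.4910


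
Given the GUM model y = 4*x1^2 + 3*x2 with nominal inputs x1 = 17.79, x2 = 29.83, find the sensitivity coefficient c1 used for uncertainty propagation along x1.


y = 4*x1^2 + 3*x2
dy/dx1 = 2*4*x1
Evaluate at x1 = 17.79: c1 = 8 * 17.79
c1 = 142.3200

142.3200


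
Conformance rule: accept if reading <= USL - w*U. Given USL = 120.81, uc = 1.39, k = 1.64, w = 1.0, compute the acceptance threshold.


U = k * uc = 1.64 * 1.39 = 2.2796
guard band g = w * U = 1.0 * 2.2796 = 2.2796
AL = USL - g = 120.81 - 2.2796
AL = 118.5304

118.5304


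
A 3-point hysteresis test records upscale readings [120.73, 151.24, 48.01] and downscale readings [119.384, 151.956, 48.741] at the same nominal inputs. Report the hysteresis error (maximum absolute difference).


|120.73 - 119.384| = 1.3460
|151.24 - 151.956| = 0.7160
|48.01 - 48.741| = 0.7310
hysteresis = max(diffs) = 1.3460

1.3460


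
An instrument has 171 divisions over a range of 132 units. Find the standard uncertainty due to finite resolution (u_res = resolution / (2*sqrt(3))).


resolution = range / divisions
resolution = 132 / 171 = 0.77192982
u_res = resolution / (2*sqrt(3))
u_res = 0.77192982 / 3.4641016
u_res = 0.2228

0.2228


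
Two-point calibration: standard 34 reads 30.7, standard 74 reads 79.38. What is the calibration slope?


slope = (y2 - y1) / (x2 - x1)
= (79.38 - 30.7) / (74 - 34)
= 48.6800 / 40
= 1.2170

1.2170


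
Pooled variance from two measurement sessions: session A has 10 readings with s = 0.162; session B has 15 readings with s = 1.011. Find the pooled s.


s_p = sqrt(((n1-1)*s1^2 + (n2-1)*s2^2) / (n1+n2-2))
numerator = (10-1)*0.162^2 + (15-1)*1.011^2 = 0.236196 + 14.309694 = 14.54589
denominator = 10 + 15 - 2 = 23
s_p^2 = 14.54589 / 23 = 0.63243
s_p = sqrt(0.63243) = 0.7953

0.7953


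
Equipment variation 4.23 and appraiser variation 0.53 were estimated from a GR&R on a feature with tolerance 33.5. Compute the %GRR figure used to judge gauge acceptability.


GRR = sqrt(EV^2 + AV^2) = sqrt(4.23^2 + 0.53^2) = 4.263074
%GRR = GRR / tol * 100 = 4.263074 / 33.5 * 100
%GRR = 12.7256

12.7256


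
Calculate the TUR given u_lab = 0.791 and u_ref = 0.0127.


TUR = u_lab / u_ref
= 0.791 / 0.0127
= 62.2835

62.2835


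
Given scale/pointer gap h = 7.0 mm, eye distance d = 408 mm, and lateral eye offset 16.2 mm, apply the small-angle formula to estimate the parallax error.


error = h * offset / d
= 7.0 * 16.2 / 408
= 0.2779

0.2779


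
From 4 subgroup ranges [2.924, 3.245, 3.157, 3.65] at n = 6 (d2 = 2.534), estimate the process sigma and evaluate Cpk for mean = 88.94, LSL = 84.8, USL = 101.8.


R_bar = (2.924 + 3.245 + 3.157 + 3.65) / 4 = 3.244
sigma = R_bar / d2 = 3.244 / 2.534 = 1.2801894
Cp = (USL - LSL)/(6*sigma) = (101.8 - 84.8)/(6*1.2801894) = 2.2132
Cpu = (101.8 - 88.94)/(3*1.2801894) = 3.3485
Cpl = (88.94 - 84.8)/(3*1.2801894) = 1.0780
Cpk = min(Cpu, Cpl) = 1.0780

1.0780


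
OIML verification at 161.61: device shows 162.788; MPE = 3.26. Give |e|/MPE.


e = indication - reference = 162.788 - 161.61 = 1.1780
|e| = 1.1780
ratio = |e| / MPE = 1.1780 / 3.26
ratio = 0.3613

0.3613


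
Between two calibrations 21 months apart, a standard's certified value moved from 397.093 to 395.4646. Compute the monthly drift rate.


rate = (v2 - v1) / months
= (395.4646 - 397.093) / 21
= -1.6284 / 21
= -0.0775

-0.0775


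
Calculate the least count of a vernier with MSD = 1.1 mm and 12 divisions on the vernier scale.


LC = MSD / n_div
= 1.1 / 12
= 0.0917

0.0917


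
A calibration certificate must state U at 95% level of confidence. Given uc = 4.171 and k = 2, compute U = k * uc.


U = k * uc
U = 2 * 4.171
U = 8.3420

8.3420


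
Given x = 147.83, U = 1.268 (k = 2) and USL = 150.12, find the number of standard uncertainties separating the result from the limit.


u = U / k = 1.268 / 2 = 0.634
margin = |USL - x| = |150.12 - 147.83| = 2.29
z = margin / u = 2.29 / 0.634
z = 3.6120

3.6120


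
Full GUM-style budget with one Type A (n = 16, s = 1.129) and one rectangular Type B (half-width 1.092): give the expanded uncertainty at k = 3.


u_A = s / sqrt(n) = 1.129 / sqrt(16) = 0.28225
u_B = half_width / sqrt(3) = 1.092 / sqrt(3) = 0.63046649
uc = sqrt(u_A^2 + u_B^2) = sqrt(0.28225^2 + 0.63046649^2) = 0.69076266
U = k * uc = 3 * 0.69076266
U = 2.0723

2.0723


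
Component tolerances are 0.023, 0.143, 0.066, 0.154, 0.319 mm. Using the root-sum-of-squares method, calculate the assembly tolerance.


RSS = sqrt(0.023^2 + 0.143^2 + 0.066^2 + 0.154^2 + 0.319^2)
= sqrt(0.150811)
= 0.3883

0.3883


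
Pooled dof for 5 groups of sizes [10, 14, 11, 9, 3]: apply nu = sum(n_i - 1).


nu = sum_i (n_i - 1)
nu = ((10 - 1) + (14 - 1) + (11 - 1) + (9 - 1) + (3 - 1))
nu = 9 + 13 + 10 + 8 + 2
nu = 42

42


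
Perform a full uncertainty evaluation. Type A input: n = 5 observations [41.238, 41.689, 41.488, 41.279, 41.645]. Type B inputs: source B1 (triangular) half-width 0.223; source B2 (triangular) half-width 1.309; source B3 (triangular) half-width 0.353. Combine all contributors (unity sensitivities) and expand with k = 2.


mean = (41.238 + 41.689 + 41.488 + 41.279 + 41.645) / 5 = 41.4678
s = sqrt(sum((x - mean)^2)/(n-1)) = 0.20566405
u_A = s / sqrt(n) = 0.20566405 / sqrt(5) = 0.091975759
u_B1 = 0.223 / sqrt(6) = 0.091039369
u_B2 = 1.309 / sqrt(6) = 0.53439701
u_B3 = 0.353 / sqrt(6) = 0.14411165
uc = sqrt(0.091975759^2 + 0.091039369^2 + 0.53439701^2 + 0.14411165^2) = 0.56841538
U = k * uc = 2 * 0.56841538
U = 1.1368

1.1368


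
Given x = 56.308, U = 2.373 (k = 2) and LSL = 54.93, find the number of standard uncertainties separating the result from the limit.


u = U / k = 2.373 / 2 = 1.1865
margin = |LSL - x| = |54.93 - 56.308| = 1.378
z = margin / u = 1.378 / 1.1865
z = 1.1614

1.1614


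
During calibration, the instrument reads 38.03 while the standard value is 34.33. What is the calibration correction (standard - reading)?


Correction = standard - reading
= 34.33 - 38.03
= -3.7000

-3.7000


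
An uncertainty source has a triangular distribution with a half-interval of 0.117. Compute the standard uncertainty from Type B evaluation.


u_B = half_width / sqrt(6)
u_B = 0.117 / 2.4494897
u_B = 0.0478

0.0478


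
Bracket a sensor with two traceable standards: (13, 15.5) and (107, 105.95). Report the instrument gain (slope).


slope = (y2 - y1) / (x2 - x1)
= (105.95 - 15.5) / (107 - 13)
= 90.4500 / 94
= 0.9622

0.9622


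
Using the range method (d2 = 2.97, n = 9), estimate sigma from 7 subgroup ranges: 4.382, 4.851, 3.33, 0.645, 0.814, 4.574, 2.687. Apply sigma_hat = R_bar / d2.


R_bar = (4.382 + 4.851 + 3.33 + 0.645 + 0.814 + 4.574 + 2.687) / 7
R_bar = 21.283 / 7 = 3.0404286
sigma_hat = R_bar / d2 = 3.0404286 / 2.97 = 1.0237

1.0237


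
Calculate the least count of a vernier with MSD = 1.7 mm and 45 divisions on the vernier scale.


LC = MSD / n_div
= 1.7 / 45
= 0.0378

0.0378


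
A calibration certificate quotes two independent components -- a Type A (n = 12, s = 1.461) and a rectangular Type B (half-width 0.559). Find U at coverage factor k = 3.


u_A = s / sqrt(n) = 1.461 / sqrt(12) = 0.42175437
u_B = half_width / sqrt(3) = 0.559 / sqrt(3) = 0.3227388
uc = sqrt(u_A^2 + u_B^2) = sqrt(0.42175437^2 + 0.3227388^2) = 0.53107164
U = k * uc = 3 * 0.53107164
U = 1.5932

1.5932


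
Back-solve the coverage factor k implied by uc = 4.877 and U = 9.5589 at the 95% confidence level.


k = U / uc
k = 9.5589 / 4.877
k = 1.96

1.96


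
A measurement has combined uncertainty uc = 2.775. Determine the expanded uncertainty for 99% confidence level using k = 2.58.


U = k * uc
U = 2.58 * 2.775
U = 7.1595

7.1595


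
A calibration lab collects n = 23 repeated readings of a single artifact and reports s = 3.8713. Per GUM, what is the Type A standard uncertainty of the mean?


u_A = s / sqrt(n)
u_A = 3.8713 / sqrt(23)
u_A = 3.8713 / 4.7958315
u_A = 0.8072

0.8072


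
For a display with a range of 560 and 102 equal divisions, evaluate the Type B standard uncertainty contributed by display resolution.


resolution = range / divisions
resolution = 560 / 102 = 5.4901961
u_res = resolution / (2*sqrt(3))
u_res = 5.4901961 / 3.4641016
u_res = 1.5849

1.5849


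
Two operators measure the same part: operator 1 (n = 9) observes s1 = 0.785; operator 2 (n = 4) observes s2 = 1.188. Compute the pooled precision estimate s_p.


s_p = sqrt(((n1-1)*s1^2 + (n2-1)*s2^2) / (n1+n2-2))
numerator = (9-1)*0.785^2 + (4-1)*1.188^2 = 4.9298 + 4.234032 = 9.163832
denominator = 9 + 4 - 2 = 11
s_p^2 = 9.163832 / 11 = 0.83307564
s_p = sqrt(0.83307564) = 0.9127

0.9127


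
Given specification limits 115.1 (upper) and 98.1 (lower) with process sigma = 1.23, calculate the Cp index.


Cp = (USL - LSL) / (6 * sigma)
= (115.1 - 98.1) / (6 * 1.23)
= 17.0000 / 7.3800
= 2.3035

2.3035


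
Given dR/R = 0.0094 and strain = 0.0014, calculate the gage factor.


GF = (dR/R) / epsilon
= 0.0094 / 0.0014
= 6.7143

6.7143


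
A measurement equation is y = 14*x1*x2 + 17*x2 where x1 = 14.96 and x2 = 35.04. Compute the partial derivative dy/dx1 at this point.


y = 14*x1*x2 + 17*x2
dy/dx1 = 14*x2
Evaluate at x2 = 35.04: c1 = 14 * 35.04
c1 = 490.5600

490.5600


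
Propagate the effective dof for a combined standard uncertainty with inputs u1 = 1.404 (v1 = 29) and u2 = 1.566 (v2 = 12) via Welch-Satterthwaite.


uc = sqrt(u1^2 + u2^2) = sqrt(1.404^2 + 1.566^2) = 2.1032289
v_eff = uc^4 / (u1^4/v1 + u2^4/v2)
= 2.1032289^4 / (1.404^4/29 + 1.566^4/12)
= 19.567988 / 0.63516023
v_eff = 30.8080

30.8080


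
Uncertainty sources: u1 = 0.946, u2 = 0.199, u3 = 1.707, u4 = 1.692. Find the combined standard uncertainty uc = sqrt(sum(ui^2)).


uc = sqrt(0.946^2 + 0.199^2 + 1.707^2 + 1.692^2)
uc = sqrt(6.71123)
uc = 2.5906

2.5906


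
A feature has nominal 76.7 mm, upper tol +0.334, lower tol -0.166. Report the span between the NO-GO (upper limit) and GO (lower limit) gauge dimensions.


GO = nominal - lower_tol (smallest hole = maximum material condition)
GO = 76.7 - 0.166 = 76.534
NO-GO = nominal + upper_tol (largest hole = least material condition)
NO-GO = 76.7 + 0.334 = 77.034
spread = NO-GO - GO = 77.034 - 76.534 = 0.5000

0.5000


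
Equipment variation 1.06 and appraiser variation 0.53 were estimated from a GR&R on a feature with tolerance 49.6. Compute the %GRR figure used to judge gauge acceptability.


GRR = sqrt(EV^2 + AV^2) = sqrt(1.06^2 + 0.53^2) = 1.185116
%GRR = GRR / tol * 100 = 1.185116 / 49.6 * 100
%GRR = 2.3893

2.3893


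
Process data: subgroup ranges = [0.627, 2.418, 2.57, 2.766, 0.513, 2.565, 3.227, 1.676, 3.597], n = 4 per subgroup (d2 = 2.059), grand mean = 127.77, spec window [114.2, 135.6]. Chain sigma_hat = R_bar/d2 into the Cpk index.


R_bar = (0.627 + 2.418 + 2.57 + 2.766 + 0.513 + 2.565 + 3.227 + 1.676 + 3.597) / 9 = 2.2176667
sigma = R_bar / d2 = 2.2176667 / 2.059 = 1.0770601
Cp = (USL - LSL)/(6*sigma) = (135.6 - 114.2)/(6*1.0770601) = 3.3115
Cpu = (135.6 - 127.77)/(3*1.0770601) = 2.4233
Cpl = (127.77 - 114.2)/(3*1.0770601) = 4.1997
Cpk = min(Cpu, Cpl) = 2.4233

2.4233


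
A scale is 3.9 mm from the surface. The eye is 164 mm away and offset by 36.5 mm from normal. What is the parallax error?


error = h * offset / d
= 3.9 * 36.5 / 164
= 0.8680

0.8680


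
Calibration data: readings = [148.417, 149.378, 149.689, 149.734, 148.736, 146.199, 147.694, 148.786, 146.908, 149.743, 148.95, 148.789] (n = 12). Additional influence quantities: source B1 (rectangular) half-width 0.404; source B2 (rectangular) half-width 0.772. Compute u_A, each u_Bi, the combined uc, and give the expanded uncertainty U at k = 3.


mean = (148.417 + 149.378 + 149.689 + 149.734 + 148.736 + 146.199 + 147.694 + 148.786 + 146.908 + 149.743 + 148.95 + 148.789) / 12 = 148.58525
s = sqrt(sum((x - mean)^2)/(n-1)) = 1.1311419
u_A = s / sqrt(n) = 1.1311419 / sqrt(12) = 0.32653254
u_B1 = 0.404 / sqrt(3) = 0.23324951
u_B2 = 0.772 / sqrt(3) = 0.44571441
uc = sqrt(0.32653254^2 + 0.23324951^2 + 0.44571441^2) = 0.59974175
U = k * uc = 3 * 0.59974175
U = 1.7992

1.7992


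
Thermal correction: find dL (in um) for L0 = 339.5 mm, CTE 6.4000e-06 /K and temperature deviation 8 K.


dL = L * alpha * dT
= 339.5 * 6.4000e-06 * 8
= 0.0173824 mm
dL_um = 0.0173824 * 1000 = 17.3824 um

17.3824


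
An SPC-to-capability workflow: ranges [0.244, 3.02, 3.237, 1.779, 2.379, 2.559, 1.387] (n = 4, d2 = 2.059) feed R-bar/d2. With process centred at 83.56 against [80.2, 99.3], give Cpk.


R_bar = (0.244 + 3.02 + 3.237 + 1.779 + 2.379 + 2.559 + 1.387) / 7 = 2.0864286
sigma = R_bar / d2 = 2.0864286 / 2.059 = 1.0133213
Cp = (USL - LSL)/(6*sigma) = (99.3 - 80.2)/(6*1.0133213) = 3.1415
Cpu = (99.3 - 83.56)/(3*1.0133213) = 5.1777
Cpl = (83.56 - 80.2)/(3*1.0133213) = 1.1053
Cpk = min(Cpu, Cpl) = 1.1053

1.1053


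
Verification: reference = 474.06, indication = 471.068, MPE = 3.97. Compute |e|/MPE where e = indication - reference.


e = indication - reference = 471.068 - 474.06 = -2.9920
|e| = 2.9920
ratio = |e| / MPE = 2.9920 / 3.97
ratio = 0.7537

0.7537


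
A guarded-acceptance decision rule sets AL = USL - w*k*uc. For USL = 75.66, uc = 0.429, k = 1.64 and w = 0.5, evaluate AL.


U = k * uc = 1.64 * 0.429 = 0.70356
guard band g = w * U = 0.5 * 0.70356 = 0.35178
AL = USL - g = 75.66 - 0.35178
AL = 75.3082

75.3082


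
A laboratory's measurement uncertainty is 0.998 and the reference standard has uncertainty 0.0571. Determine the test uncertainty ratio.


TUR = u_lab / u_ref
= 0.998 / 0.0571
= 17.4781

17.4781


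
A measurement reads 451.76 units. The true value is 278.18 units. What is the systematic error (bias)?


Systematic error = measured - true
= 451.76 - 278.18
= 173.5800

173.5800


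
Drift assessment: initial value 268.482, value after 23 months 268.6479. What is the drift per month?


rate = (v2 - v1) / months
= (268.6479 - 268.482) / 23
= 0.1659 / 23
= 0.0072

0.0072


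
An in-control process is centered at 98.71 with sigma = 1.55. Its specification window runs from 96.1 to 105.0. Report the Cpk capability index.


Cpu = (USL - mean) / (3*sigma) = (105.0 - 98.71) / (3*1.55) = 1.3527
Cpl = (mean - LSL) / (3*sigma) = (98.71 - 96.1) / (3*1.55) = 0.5613
Cpk = min(Cpu, Cpl) = 0.5613

0.5613


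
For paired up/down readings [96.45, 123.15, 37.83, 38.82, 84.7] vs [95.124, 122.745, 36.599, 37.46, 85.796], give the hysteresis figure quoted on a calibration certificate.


|96.45 - 95.124| = 1.3260
|123.15 - 122.745| = 0.4050
|37.83 - 36.599| = 1.2310
|38.82 - 37.46| = 1.3600
|84.7 - 85.796| = 1.0960
hysteresis = max(diffs) = 1.3600

1.3600


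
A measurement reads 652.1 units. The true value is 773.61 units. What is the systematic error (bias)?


Systematic error = measured - true
= 652.1 - 773.61
= -121.5100

-121.5100


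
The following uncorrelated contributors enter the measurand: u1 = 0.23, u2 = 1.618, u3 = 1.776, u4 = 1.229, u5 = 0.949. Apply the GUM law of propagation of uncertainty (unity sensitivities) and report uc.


uc = sqrt(0.23^2 + 1.618^2 + 1.776^2 + 1.229^2 + 0.949^2)
uc = sqrt(8.236042)
uc = 2.8699

2.8699


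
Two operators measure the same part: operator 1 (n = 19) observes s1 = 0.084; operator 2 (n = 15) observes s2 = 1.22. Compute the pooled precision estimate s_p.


s_p = sqrt(((n1-1)*s1^2 + (n2-1)*s2^2) / (n1+n2-2))
numerator = (19-1)*0.084^2 + (15-1)*1.22^2 = 0.127008 + 20.8376 = 20.964608
denominator = 19 + 15 - 2 = 32
s_p^2 = 20.964608 / 32 = 0.655144
s_p = sqrt(0.655144) = 0.8094

0.8094


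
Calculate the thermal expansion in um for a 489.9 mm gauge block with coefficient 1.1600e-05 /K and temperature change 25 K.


dL = L * alpha * dT
= 489.9 * 1.1600e-05 * 25
= 0.1420710 mm
dL_um = 0.1420710 * 1000 = 142.0710 um

142.0710


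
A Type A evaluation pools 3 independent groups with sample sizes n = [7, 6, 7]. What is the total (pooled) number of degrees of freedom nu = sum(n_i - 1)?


nu = sum_i (n_i - 1)
nu = ((7 - 1) + (6 - 1) + (7 - 1))
nu = 6 + 5 + 6
nu = 17

17
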